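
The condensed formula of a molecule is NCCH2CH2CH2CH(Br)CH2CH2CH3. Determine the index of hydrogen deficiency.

2

Atom tally by fragment:
  NCCH2 → C:2 H:2 N:1
  CH2 → C:1 H:2
  CH2 → C:1 H:2
  CH(Br) → C:1 H:1 Br:1
  CH2 → C:1 H:2
  CH2 → C:1 H:2
  CH3 → C:1 H:3
Element totals:
  C: 8
  H: 14
  Br: 1
  N: 1
Molecular formula: C8H14BrN.
DoU = (2C + 2 + N − H − X) / 2 = (2·8 + 2 + 1 − 14 − 1) / 2 = 2.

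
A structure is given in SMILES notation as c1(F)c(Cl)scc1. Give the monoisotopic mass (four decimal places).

135.9550

Atom tally by fragment:
  thiophene ring core → C:4 H:4 S:1
  (− 2 ring H displaced by substituents)
  + F → F:1
  + Cl → Cl:1
Element totals:
  C: 4
  H: 2
  Cl: 1
  F: 1
  S: 1
Molecular formula: C4H2ClFS.
  M = 4(12.0) + 2(1.007825) + 34.968853 + 18.998403 + 31.972071
    = 48.000000 + 2.015650 + 34.968853 + 18.998403 + 31.972071 = 135.954977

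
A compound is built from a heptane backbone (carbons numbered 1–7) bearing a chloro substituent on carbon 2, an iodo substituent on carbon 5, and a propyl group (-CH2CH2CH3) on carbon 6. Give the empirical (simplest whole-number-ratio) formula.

C10H20ClI

Atom tally by fragment:
  CH3 → C:1 H:3
  CH(Cl) → C:1 H:1 Cl:1
  CH2 → C:1 H:2
  CH2 → C:1 H:2
  CH(I) → C:1 H:1 I:1
  CH(CH2CH2CH3) → C:4 H:8
  CH3 → C:1 H:3
Element totals:
  C: 10
  H: 20
  Cl: 1
  I: 1
Molecular formula: C10H20ClI.
gcd of subscripts (10, 1, 20, 1) = 1, so the empirical formula equals the molecular formula.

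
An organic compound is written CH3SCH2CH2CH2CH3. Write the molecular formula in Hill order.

Atom tally by fragment:
  CH3SCH2 → C:2 H:5 S:1
  CH2 → C:1 H:2
  CH2 → C:1 H:2
  CH3 → C:1 H:3
Element totals:
  C: 5
  H: 12
  S: 1

C5H12S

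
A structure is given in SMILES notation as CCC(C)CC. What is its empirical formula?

C3H7

Atom tally by fragment:
  CH3 → C:1 H:3
  CH2 → C:1 H:2
  CH(CH3) → C:2 H:4
  CH2 → C:1 H:2
  CH3 → C:1 H:3
Element totals:
  C: 6
  H: 14
Molecular formula: C6H14.
gcd of subscripts = 2; dividing each by 2:
  C: 6/2 = 3
  H: 14/2 = 7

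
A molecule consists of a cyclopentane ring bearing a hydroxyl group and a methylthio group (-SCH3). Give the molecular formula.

Atom tally by fragment:
  cyclopentane ring core → C:5 H:10
  (− 2 ring H displaced by substituents)
  + OH → O:1 H:1
  + SCH3 → C:1 H:3 S:1
Element totals:
  C: 6
  H: 12
  O: 1
  S: 1

C6H12OS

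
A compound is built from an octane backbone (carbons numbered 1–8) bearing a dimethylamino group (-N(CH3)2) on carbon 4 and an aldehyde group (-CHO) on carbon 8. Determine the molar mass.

185.31 g/mol

Atom tally by fragment:
  CH3 → C:1 H:3
  CH2 → C:1 H:2
  CH2 → C:1 H:2
  CH(N(CH3)2) → C:3 H:7 N:1
  CH2 → C:1 H:2
  CH2 → C:1 H:2
  CH2 → C:1 H:2
  CH2CHO → C:2 H:3 O:1
Element totals:
  C: 11
  H: 23
  N: 1
  O: 1
Molecular formula: C11H23NO.
  M = 11(12.011) + 23(1.008) + 14.007 + 15.999
    = 132.121 + 23.184 + 14.007 + 15.999 = 185.311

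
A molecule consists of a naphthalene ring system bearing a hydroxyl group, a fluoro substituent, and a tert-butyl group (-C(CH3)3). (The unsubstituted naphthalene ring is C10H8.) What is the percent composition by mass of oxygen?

Atom tally by fragment:
  naphthalene ring system core → C:10 H:8
  (− 3 ring H displaced by substituents)
  + OH → O:1 H:1
  + F → F:1
  + C(CH3)3 → C:4 H:9
Element totals:
  C: 14
  H: 15
  F: 1
  O: 1
Molecular formula: C14H15FO.
Molar mass = 218.271 g/mol.
Mass from O: 1 × 15.999 = 15.999 g/mol.
%O = 15.999 / 218.271 × 100 = 7.33%.

7.33%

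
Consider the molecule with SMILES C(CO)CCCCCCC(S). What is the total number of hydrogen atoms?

20

Atom tally by fragment:
  HOCH2CH2 → C:2 H:5 O:1
  CH2 → C:1 H:2
  CH2 → C:1 H:2
  CH2 → C:1 H:2
  CH2 → C:1 H:2
  CH2 → C:1 H:2
  CH2 → C:1 H:2
  CH2SH → C:1 H:3 S:1
Element totals:
  C: 9
  H: 20
  O: 1
  S: 1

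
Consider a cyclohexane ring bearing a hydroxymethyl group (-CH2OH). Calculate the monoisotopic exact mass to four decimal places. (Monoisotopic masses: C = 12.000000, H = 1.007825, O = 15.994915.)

114.1045

Atom tally by fragment:
  cyclohexane ring core → C:6 H:12
  (− 1 ring H displaced by substituents)
  + CH2OH → C:1 H:3 O:1
Element totals:
  C: 7
  H: 14
  O: 1
Molecular formula: C7H14O.
  M = 7(12.0) + 14(1.007825) + 15.994915
    = 84.000000 + 14.109550 + 15.994915 = 114.104465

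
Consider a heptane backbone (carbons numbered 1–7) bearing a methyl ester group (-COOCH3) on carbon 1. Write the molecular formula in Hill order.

C9H18O2

Atom tally by fragment:
  CH3OOCCH2 → C:3 H:5 O:2
  CH2 → C:1 H:2
  CH2 → C:1 H:2
  CH2 → C:1 H:2
  CH2 → C:1 H:2
  CH2 → C:1 H:2
  CH3 → C:1 H:3
Element totals:
  C: 9
  H: 18
  O: 2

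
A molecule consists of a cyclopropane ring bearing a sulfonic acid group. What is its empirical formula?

Atom tally by fragment:
  cyclopropane ring core → C:3 H:6
  (− 1 ring H displaced by substituents)
  + SO3H → S:1 O:3 H:1
Element totals:
  C: 3
  H: 6
  O: 3
  S: 1
Molecular formula: C3H6O3S.
gcd of subscripts (3, 6, 3, 1) = 1, so the empirical formula equals the molecular formula.

C3H6O3S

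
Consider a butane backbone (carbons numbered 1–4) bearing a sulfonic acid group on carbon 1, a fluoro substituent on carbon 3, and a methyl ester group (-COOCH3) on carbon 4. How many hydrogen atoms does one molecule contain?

11

Atom tally by fragment:
  HO3SCH2 → C:1 H:3 S:1 O:3
  CH2 → C:1 H:2
  CH(F) → C:1 H:1 F:1
  CH2COOCH3 → C:3 H:5 O:2
Element totals:
  C: 6
  H: 11
  F: 1
  O: 5
  S: 1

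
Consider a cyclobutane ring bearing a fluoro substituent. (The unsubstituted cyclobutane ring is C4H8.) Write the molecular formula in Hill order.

Atom tally by fragment:
  cyclobutane ring core → C:4 H:8
  (− 1 ring H displaced by substituents)
  + F → F:1
Element totals:
  C: 4
  H: 7
  F: 1

C4H7F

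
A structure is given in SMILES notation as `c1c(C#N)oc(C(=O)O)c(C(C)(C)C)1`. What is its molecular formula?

C10H11NO3

Atom tally by fragment:
  furan ring core → C:4 H:4 O:1
  (− 3 ring H displaced by substituents)
  + CN → C:1 N:1
  + COOH → C:1 H:1 O:2
  + C(CH3)3 → C:4 H:9
Element totals:
  C: 10
  H: 11
  N: 1
  O: 3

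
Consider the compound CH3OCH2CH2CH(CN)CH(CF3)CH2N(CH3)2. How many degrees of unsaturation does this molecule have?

2

Element totals:
  C: 10
  H: 17
  F: 3
  N: 2
  O: 1
Molecular formula: C10H17F3N2O.
DoU = (2C + 2 + N − H − X) / 2 = (2·10 + 2 + 2 − 17 − 3) / 2 = 2.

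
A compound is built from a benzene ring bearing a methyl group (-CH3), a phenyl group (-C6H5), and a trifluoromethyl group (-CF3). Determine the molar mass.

Atom tally by fragment:
  benzene ring core → C:6 H:6
  (− 3 ring H displaced by substituents)
  + CH3 → C:1 H:3
  + C6H5 → C:6 H:5
  + CF3 → C:1 F:3
Element totals:
  C: 14
  H: 11
  F: 3
Molecular formula: C14H11F3.
  M = 14(12.011) + 11(1.008) + 3(18.998)
    = 168.154 + 11.088 + 56.994 = 236.236

236.24 g/mol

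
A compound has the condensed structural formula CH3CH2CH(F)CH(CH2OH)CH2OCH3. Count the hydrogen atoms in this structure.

15

Atom tally by fragment:
  CH3 → C:1 H:3
  CH2 → C:1 H:2
  CH(F) → C:1 H:1 F:1
  CH(CH2OH) → C:2 H:4 O:1
  CH2OCH3 → C:2 H:5 O:1
Element totals:
  C: 7
  H: 15
  F: 1
  O: 2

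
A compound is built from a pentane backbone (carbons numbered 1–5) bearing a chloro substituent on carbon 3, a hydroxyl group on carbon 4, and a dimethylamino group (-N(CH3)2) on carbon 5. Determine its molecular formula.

Atom tally by fragment:
  CH3 → C:1 H:3
  CH2 → C:1 H:2
  CH(Cl) → C:1 H:1 Cl:1
  CH(OH) → C:1 H:2 O:1
  CH2N(CH3)2 → C:3 H:8 N:1
Element totals:
  C: 7
  H: 16
  Cl: 1
  N: 1
  O: 1

C7H16ClNO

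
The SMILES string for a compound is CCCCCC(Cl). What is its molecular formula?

Atom tally by fragment:
  CH3 → C:1 H:3
  CH2 → C:1 H:2
  CH2 → C:1 H:2
  CH2 → C:1 H:2
  CH2 → C:1 H:2
  CH2Cl → C:1 H:2 Cl:1
Element totals:
  C: 6
  H: 13
  Cl: 1

C6H13Cl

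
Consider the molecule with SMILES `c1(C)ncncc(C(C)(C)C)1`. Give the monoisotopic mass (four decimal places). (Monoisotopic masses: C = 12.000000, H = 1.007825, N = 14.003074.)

Atom tally by fragment:
  pyrimidine ring core → C:4 H:4 N:2
  (− 2 ring H displaced by substituents)
  + CH3 → C:1 H:3
  + C(CH3)3 → C:4 H:9
Element totals:
  C: 9
  H: 14
  N: 2
Molecular formula: C9H14N2.
  M = 9(12.0) + 14(1.007825) + 2(14.003074)
    = 108.000000 + 14.109550 + 28.006148 = 150.115698

150.1157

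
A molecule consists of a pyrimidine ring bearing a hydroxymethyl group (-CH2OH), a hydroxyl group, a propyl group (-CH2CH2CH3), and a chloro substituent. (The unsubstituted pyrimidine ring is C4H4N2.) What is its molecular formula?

C8H11ClN2O2

Atom tally by fragment:
  pyrimidine ring core → C:4 H:4 N:2
  (− 4 ring H displaced by substituents)
  + CH2OH → C:1 H:3 O:1
  + OH → O:1 H:1
  + CH2CH2CH3 → C:3 H:7
  + Cl → Cl:1
Element totals:
  C: 8
  H: 11
  Cl: 1
  N: 2
  O: 2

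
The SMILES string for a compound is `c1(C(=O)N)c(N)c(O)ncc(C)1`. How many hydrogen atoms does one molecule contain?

9

Atom tally by fragment:
  pyridine ring core → C:5 H:5 N:1
  (− 4 ring H displaced by substituents)
  + CONH2 → C:1 H:2 O:1 N:1
  + NH2 → N:1 H:2
  + OH → O:1 H:1
  + CH3 → C:1 H:3
Element totals:
  C: 7
  H: 9
  N: 3
  O: 2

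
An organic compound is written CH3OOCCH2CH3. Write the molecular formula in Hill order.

Atom tally by fragment:
  CH3OOCCH2 → C:3 H:5 O:2
  CH3 → C:1 H:3
Element totals:
  C: 4
  H: 8
  O: 2

C4H8O2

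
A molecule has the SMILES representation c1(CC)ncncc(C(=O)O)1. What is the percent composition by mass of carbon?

55.26%

Atom tally by fragment:
  pyrimidine ring core → C:4 H:4 N:2
  (− 2 ring H displaced by substituents)
  + C2H5 → C:2 H:5
  + COOH → C:1 H:1 O:2
Element totals:
  C: 7
  H: 8
  N: 2
  O: 2
Molecular formula: C7H8N2O2.
Molar mass = 152.153 g/mol.
Mass from C: 7 × 12.011 = 84.077 g/mol.
%C = 84.077 / 152.153 × 100 = 55.26%.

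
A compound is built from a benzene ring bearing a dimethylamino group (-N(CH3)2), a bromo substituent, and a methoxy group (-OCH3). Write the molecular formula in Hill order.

Atom tally by fragment:
  benzene ring core → C:6 H:6
  (− 3 ring H displaced by substituents)
  + N(CH3)2 → N:1 C:2 H:6
  + Br → Br:1
  + OCH3 → C:1 H:3 O:1
Element totals:
  C: 9
  H: 12
  Br: 1
  N: 1
  O: 1

C9H12BrNO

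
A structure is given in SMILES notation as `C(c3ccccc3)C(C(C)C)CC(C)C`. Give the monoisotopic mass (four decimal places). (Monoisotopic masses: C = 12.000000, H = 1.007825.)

Atom tally by fragment:
  C6H5CH2 → C:7 H:7
  CH(CH(CH3)2) → C:4 H:8
  CH2 → C:1 H:2
  CH(CH3) → C:2 H:4
  CH3 → C:1 H:3
Element totals:
  C: 15
  H: 24
Molecular formula: C15H24.
  M = 15(12.0) + 24(1.007825)
    = 180.000000 + 24.187800 = 204.187800

204.1878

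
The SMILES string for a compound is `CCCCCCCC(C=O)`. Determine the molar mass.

Atom tally by fragment:
  CH3 → C:1 H:3
  CH2 → C:1 H:2
  CH2 → C:1 H:2
  CH2 → C:1 H:2
  CH2 → C:1 H:2
  CH2 → C:1 H:2
  CH2 → C:1 H:2
  CH2CHO → C:2 H:3 O:1
Element totals:
  C: 9
  H: 18
  O: 1
Molecular formula: C9H18O.
  M = 9(12.011) + 18(1.008) + 15.999
    = 108.099 + 18.144 + 15.999 = 142.242

142.24 g/mol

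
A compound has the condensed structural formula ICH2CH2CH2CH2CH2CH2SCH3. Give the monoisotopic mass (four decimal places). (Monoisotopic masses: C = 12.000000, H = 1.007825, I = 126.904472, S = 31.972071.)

257.9939

Atom tally by fragment:
  ICH2 → C:1 H:2 I:1
  CH2 → C:1 H:2
  CH2 → C:1 H:2
  CH2 → C:1 H:2
  CH2 → C:1 H:2
  CH2SCH3 → C:2 H:5 S:1
Element totals:
  C: 7
  H: 15
  I: 1
  S: 1
Molecular formula: C7H15IS.
  M = 7(12.0) + 15(1.007825) + 126.904472 + 31.972071
    = 84.000000 + 15.117375 + 126.904472 + 31.972071 = 257.993918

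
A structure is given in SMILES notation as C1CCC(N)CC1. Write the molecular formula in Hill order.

Atom tally by fragment:
  cyclohexane ring core → C:6 H:12
  (− 1 ring H displaced by substituents)
  + NH2 → N:1 H:2
Element totals:
  C: 6
  H: 13
  N: 1

C6H13N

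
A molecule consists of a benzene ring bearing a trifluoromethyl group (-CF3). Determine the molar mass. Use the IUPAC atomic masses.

Atom tally by fragment:
  benzene ring core → C:6 H:6
  (− 1 ring H displaced by substituents)
  + CF3 → C:1 F:3
Element totals:
  C: 7
  H: 5
  F: 3
Molecular formula: C7H5F3.
  M = 7(12.011) + 5(1.008) + 3(18.998)
    = 84.077 + 5.040 + 56.994 = 146.111

146.11 g/mol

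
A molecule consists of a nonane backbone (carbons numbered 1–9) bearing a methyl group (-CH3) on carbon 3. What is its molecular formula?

Atom tally by fragment:
  CH3 → C:1 H:3
  CH2 → C:1 H:2
  CH(CH3) → C:2 H:4
  CH2 → C:1 H:2
  CH2 → C:1 H:2
  CH2 → C:1 H:2
  CH2 → C:1 H:2
  CH2 → C:1 H:2
  CH3 → C:1 H:3
Element totals:
  C: 10
  H: 22

C10H22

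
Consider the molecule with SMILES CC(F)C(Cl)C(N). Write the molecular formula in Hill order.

Atom tally by fragment:
  CH3 → C:1 H:3
  CH(F) → C:1 H:1 F:1
  CH(Cl) → C:1 H:1 Cl:1
  CH2NH2 → C:1 H:4 N:1
Element totals:
  C: 4
  H: 9
  Cl: 1
  F: 1
  N: 1

C4H9ClFN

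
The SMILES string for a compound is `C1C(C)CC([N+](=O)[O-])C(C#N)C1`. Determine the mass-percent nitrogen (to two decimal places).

Atom tally by fragment:
  cyclohexane ring core → C:6 H:12
  (− 3 ring H displaced by substituents)
  + CH3 → C:1 H:3
  + NO2 → N:1 O:2
  + CN → C:1 N:1
Element totals:
  C: 8
  H: 12
  N: 2
  O: 2
Molecular formula: C8H12N2O2.
Molar mass = 168.196 g/mol.
Mass from N: 2 × 14.007 = 28.014 g/mol.
%N = 28.014 / 168.196 × 100 = 16.66%.

16.66%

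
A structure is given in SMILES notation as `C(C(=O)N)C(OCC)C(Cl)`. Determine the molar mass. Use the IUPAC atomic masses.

Atom tally by fragment:
  H2NOCCH2 → C:2 H:4 O:1 N:1
  CH(OC2H5) → C:3 H:6 O:1
  CH2Cl → C:1 H:2 Cl:1
Element totals:
  C: 6
  H: 12
  Cl: 1
  N: 1
  O: 2
Molecular formula: C6H12ClNO2.
  M = 6(12.011) + 12(1.008) + 35.45 + 14.007 + 2(15.999)
    = 72.066 + 12.096 + 35.450 + 14.007 + 31.998 = 165.617

165.62 g/mol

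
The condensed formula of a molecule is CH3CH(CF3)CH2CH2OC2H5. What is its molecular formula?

Element totals:
  C: 7
  H: 13
  F: 3
  O: 1

C7H13F3O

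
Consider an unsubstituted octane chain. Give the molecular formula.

C8H18

Atom tally by fragment:
  CH3 → C:1 H:3
  CH2 → C:1 H:2
  CH2 → C:1 H:2
  CH2 → C:1 H:2
  CH2 → C:1 H:2
  CH2 → C:1 H:2
  CH2 → C:1 H:2
  CH3 → C:1 H:3
Element totals:
  C: 8
  H: 18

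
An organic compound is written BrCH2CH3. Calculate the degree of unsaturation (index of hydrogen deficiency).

0

Element totals:
  C: 2
  H: 5
  Br: 1
Molecular formula: C2H5Br.
DoU = (2C + 2 + N − H − X) / 2 = (2·2 + 2 + 0 − 5 − 1) / 2 = 0.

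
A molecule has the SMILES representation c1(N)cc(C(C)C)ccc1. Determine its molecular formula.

Atom tally by fragment:
  benzene ring core → C:6 H:6
  (− 2 ring H displaced by substituents)
  + NH2 → N:1 H:2
  + CH(CH3)2 → C:3 H:7
Element totals:
  C: 9
  H: 13
  N: 1

C9H13N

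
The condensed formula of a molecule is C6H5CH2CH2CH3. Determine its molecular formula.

Element totals:
  C: 9
  H: 12

C9H12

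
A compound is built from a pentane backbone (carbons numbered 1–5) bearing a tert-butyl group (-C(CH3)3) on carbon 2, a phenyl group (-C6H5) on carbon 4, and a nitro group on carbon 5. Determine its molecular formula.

Atom tally by fragment:
  CH3 → C:1 H:3
  CH(C(CH3)3) → C:5 H:10
  CH2 → C:1 H:2
  CH(C6H5) → C:7 H:6
  CH2NO2 → C:1 H:2 N:1 O:2
Element totals:
  C: 15
  H: 23
  N: 1
  O: 2

C15H23NO2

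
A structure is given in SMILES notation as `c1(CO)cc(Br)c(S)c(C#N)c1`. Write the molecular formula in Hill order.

Atom tally by fragment:
  benzene ring core → C:6 H:6
  (− 4 ring H displaced by substituents)
  + CH2OH → C:1 H:3 O:1
  + Br → Br:1
  + SH → S:1 H:1
  + CN → C:1 N:1
Element totals:
  C: 8
  H: 6
  Br: 1
  N: 1
  O: 1
  S: 1

C8H6BrNOS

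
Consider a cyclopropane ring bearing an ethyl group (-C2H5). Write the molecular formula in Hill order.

C5H10

Atom tally by fragment:
  cyclopropane ring core → C:3 H:6
  (− 1 ring H displaced by substituents)
  + C2H5 → C:2 H:5
Element totals:
  C: 5
  H: 10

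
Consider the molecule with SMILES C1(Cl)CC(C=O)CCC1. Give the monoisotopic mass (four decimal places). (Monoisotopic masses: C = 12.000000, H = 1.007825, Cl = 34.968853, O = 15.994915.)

Atom tally by fragment:
  cyclohexane ring core → C:6 H:12
  (− 2 ring H displaced by substituents)
  + Cl → Cl:1
  + CHO → C:1 H:1 O:1
Element totals:
  C: 7
  H: 11
  Cl: 1
  O: 1
Molecular formula: C7H11ClO.
  M = 7(12.0) + 11(1.007825) + 34.968853 + 15.994915
    = 84.000000 + 11.086075 + 34.968853 + 15.994915 = 146.049843

146.0498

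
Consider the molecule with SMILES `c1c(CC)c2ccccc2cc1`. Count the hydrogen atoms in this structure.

12

Atom tally by fragment:
  naphthalene ring system core → C:10 H:8
  (− 1 ring H displaced by substituents)
  + C2H5 → C:2 H:5
Element totals:
  C: 12
  H: 12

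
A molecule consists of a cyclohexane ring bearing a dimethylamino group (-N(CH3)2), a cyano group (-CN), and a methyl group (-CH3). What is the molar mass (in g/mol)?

166.27 g/mol

Atom tally by fragment:
  cyclohexane ring core → C:6 H:12
  (− 3 ring H displaced by substituents)
  + N(CH3)2 → N:1 C:2 H:6
  + CN → C:1 N:1
  + CH3 → C:1 H:3
Element totals:
  C: 10
  H: 18
  N: 2
Molecular formula: C10H18N2.
  M = 10(12.011) + 18(1.008) + 2(14.007)
    = 120.110 + 18.144 + 28.014 = 166.268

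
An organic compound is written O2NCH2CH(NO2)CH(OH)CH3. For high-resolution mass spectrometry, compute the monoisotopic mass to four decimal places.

164.0433

Element totals:
  C: 4
  H: 8
  N: 2
  O: 5
Molecular formula: C4H8N2O5.
  M = 4(12.0) + 8(1.007825) + 2(14.003074) + 5(15.994915)
    = 48.000000 + 8.062600 + 28.006148 + 79.974575 = 164.043323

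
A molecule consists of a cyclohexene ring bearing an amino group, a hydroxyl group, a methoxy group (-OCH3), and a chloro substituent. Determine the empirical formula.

C7H12ClNO2

Atom tally by fragment:
  cyclohexene ring core → C:6 H:10
  (− 4 ring H displaced by substituents)
  + NH2 → N:1 H:2
  + OH → O:1 H:1
  + OCH3 → C:1 H:3 O:1
  + Cl → Cl:1
Element totals:
  C: 7
  H: 12
  Cl: 1
  N: 1
  O: 2
Molecular formula: C7H12ClNO2.
gcd of subscripts (7, 1, 12, 1, 2) = 1, so the empirical formula equals the molecular formula.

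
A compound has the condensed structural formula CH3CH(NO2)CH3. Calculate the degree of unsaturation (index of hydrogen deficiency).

Element totals:
  C: 3
  H: 7
  N: 1
  O: 2
Molecular formula: C3H7NO2.
DoU = (2C + 2 + N − H − X) / 2 = (2·3 + 2 + 1 − 7 − 0) / 2 = 1.

1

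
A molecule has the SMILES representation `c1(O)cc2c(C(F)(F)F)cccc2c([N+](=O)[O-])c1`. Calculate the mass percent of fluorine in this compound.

22.16%

Atom tally by fragment:
  naphthalene ring system core → C:10 H:8
  (− 3 ring H displaced by substituents)
  + OH → O:1 H:1
  + CF3 → C:1 F:3
  + NO2 → N:1 O:2
Element totals:
  C: 11
  H: 6
  F: 3
  N: 1
  O: 3
Molecular formula: C11H6F3NO3.
Molar mass = 257.167 g/mol.
Mass from F: 3 × 18.998 = 56.994 g/mol.
%F = 56.994 / 257.167 × 100 = 22.16%.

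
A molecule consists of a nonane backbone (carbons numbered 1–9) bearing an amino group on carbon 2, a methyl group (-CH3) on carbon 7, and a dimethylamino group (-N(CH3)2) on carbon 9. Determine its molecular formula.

C12H28N2

Atom tally by fragment:
  CH3 → C:1 H:3
  CH(NH2) → C:1 H:3 N:1
  CH2 → C:1 H:2
  CH2 → C:1 H:2
  CH2 → C:1 H:2
  CH2 → C:1 H:2
  CH(CH3) → C:2 H:4
  CH2 → C:1 H:2
  CH2N(CH3)2 → C:3 H:8 N:1
Element totals:
  C: 12
  H: 28
  N: 2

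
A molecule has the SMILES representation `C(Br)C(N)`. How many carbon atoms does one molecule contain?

Atom tally by fragment:
  BrCH2 → C:1 H:2 Br:1
  CH2NH2 → C:1 H:4 N:1
Element totals:
  C: 2
  H: 6
  Br: 1
  N: 1

2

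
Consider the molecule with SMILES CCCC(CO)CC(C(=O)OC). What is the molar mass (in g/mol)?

Atom tally by fragment:
  CH3 → C:1 H:3
  CH2 → C:1 H:2
  CH2 → C:1 H:2
  CH(CH2OH) → C:2 H:4 O:1
  CH2 → C:1 H:2
  CH2COOCH3 → C:3 H:5 O:2
Element totals:
  C: 9
  H: 18
  O: 3
Molecular formula: C9H18O3.
  M = 9(12.011) + 18(1.008) + 3(15.999)
    = 108.099 + 18.144 + 47.997 = 174.240

174.24 g/mol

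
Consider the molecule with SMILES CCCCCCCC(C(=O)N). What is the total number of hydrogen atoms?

19

Atom tally by fragment:
  CH3 → C:1 H:3
  CH2 → C:1 H:2
  CH2 → C:1 H:2
  CH2 → C:1 H:2
  CH2 → C:1 H:2
  CH2 → C:1 H:2
  CH2 → C:1 H:2
  CH2CONH2 → C:2 H:4 O:1 N:1
Element totals:
  C: 9
  H: 19
  N: 1
  O: 1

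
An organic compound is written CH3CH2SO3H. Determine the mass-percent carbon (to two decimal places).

21.81%

Atom tally by fragment:
  CH3 → C:1 H:3
  CH2SO3H → C:1 H:3 S:1 O:3
Element totals:
  C: 2
  H: 6
  O: 3
  S: 1
Molecular formula: C2H6O3S.
Molar mass = 110.127 g/mol.
Mass from C: 2 × 12.011 = 24.022 g/mol.
%C = 24.022 / 110.127 × 100 = 21.81%.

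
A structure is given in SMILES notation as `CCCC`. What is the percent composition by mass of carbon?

82.66%

Atom tally by fragment:
  CH3 → C:1 H:3
  CH2 → C:1 H:2
  CH2 → C:1 H:2
  CH3 → C:1 H:3
Element totals:
  C: 4
  H: 10
Molecular formula: C4H10.
Molar mass = 58.124 g/mol.
Mass from C: 4 × 12.011 = 48.044 g/mol.
%C = 48.044 / 58.124 × 100 = 82.66%.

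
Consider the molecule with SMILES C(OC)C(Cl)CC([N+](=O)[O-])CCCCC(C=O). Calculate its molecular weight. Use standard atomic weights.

265.73 g/mol

Atom tally by fragment:
  CH3OCH2 → C:2 H:5 O:1
  CH(Cl) → C:1 H:1 Cl:1
  CH2 → C:1 H:2
  CH(NO2) → C:1 H:1 N:1 O:2
  CH2 → C:1 H:2
  CH2 → C:1 H:2
  CH2 → C:1 H:2
  CH2 → C:1 H:2
  CH2CHO → C:2 H:3 O:1
Element totals:
  C: 11
  H: 20
  Cl: 1
  N: 1
  O: 4
Molecular formula: C11H20ClNO4.
  M = 11(12.011) + 20(1.008) + 35.45 + 14.007 + 4(15.999)
    = 132.121 + 20.160 + 35.450 + 14.007 + 63.996 = 265.734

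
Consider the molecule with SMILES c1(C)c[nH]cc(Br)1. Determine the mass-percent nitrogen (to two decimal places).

8.75%

Atom tally by fragment:
  pyrrole ring core → C:4 H:5 N:1
  (− 2 ring H displaced by substituents)
  + CH3 → C:1 H:3
  + Br → Br:1
Element totals:
  C: 5
  H: 6
  Br: 1
  N: 1
Molecular formula: C5H6BrN.
Molar mass = 160.014 g/mol.
Mass from N: 1 × 14.007 = 14.007 g/mol.
%N = 14.007 / 160.014 × 100 = 8.75%.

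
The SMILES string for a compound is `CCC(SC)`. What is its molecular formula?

Atom tally by fragment:
  CH3 → C:1 H:3
  CH2 → C:1 H:2
  CH2SCH3 → C:2 H:5 S:1
Element totals:
  C: 4
  H: 10
  S: 1

C4H10S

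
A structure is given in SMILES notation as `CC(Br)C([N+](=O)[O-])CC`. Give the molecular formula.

Atom tally by fragment:
  CH3 → C:1 H:3
  CH(Br) → C:1 H:1 Br:1
  CH(NO2) → C:1 H:1 N:1 O:2
  CH2 → C:1 H:2
  CH3 → C:1 H:3
Element totals:
  C: 5
  H: 10
  Br: 1
  N: 1
  O: 2

C5H10BrNO2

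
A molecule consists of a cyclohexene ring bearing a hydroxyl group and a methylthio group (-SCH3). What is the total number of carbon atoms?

Atom tally by fragment:
  cyclohexene ring core → C:6 H:10
  (− 2 ring H displaced by substituents)
  + OH → O:1 H:1
  + SCH3 → C:1 H:3 S:1
Element totals:
  C: 7
  H: 12
  O: 1
  S: 1

7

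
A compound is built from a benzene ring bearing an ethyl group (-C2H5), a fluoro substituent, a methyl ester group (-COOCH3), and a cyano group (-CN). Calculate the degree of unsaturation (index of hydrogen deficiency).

Atom tally by fragment:
  benzene ring core → C:6 H:6
  (− 4 ring H displaced by substituents)
  + C2H5 → C:2 H:5
  + F → F:1
  + COOCH3 → C:2 H:3 O:2
  + CN → C:1 N:1
Element totals:
  C: 11
  H: 10
  F: 1
  N: 1
  O: 2
Molecular formula: C11H10FNO2.
DoU = (2C + 2 + N − H − X) / 2 = (2·11 + 2 + 1 − 10 − 1) / 2 = 7.

7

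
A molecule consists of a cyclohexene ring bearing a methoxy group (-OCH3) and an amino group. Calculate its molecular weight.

Atom tally by fragment:
  cyclohexene ring core → C:6 H:10
  (− 2 ring H displaced by substituents)
  + OCH3 → C:1 H:3 O:1
  + NH2 → N:1 H:2
Element totals:
  C: 7
  H: 13
  N: 1
  O: 1
Molecular formula: C7H13NO.
  M = 7(12.011) + 13(1.008) + 14.007 + 15.999
    = 84.077 + 13.104 + 14.007 + 15.999 = 127.187

127.19 g/mol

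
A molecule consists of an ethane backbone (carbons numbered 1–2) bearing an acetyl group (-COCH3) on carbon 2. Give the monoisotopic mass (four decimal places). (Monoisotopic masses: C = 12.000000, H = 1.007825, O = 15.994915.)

Atom tally by fragment:
  CH3 → C:1 H:3
  CH2COCH3 → C:3 H:5 O:1
Element totals:
  C: 4
  H: 8
  O: 1
Molecular formula: C4H8O.
  M = 4(12.0) + 8(1.007825) + 15.994915
    = 48.000000 + 8.062600 + 15.994915 = 72.057515

72.0575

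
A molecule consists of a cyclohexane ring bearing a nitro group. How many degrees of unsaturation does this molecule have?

Atom tally by fragment:
  cyclohexane ring core → C:6 H:12
  (− 1 ring H displaced by substituents)
  + NO2 → N:1 O:2
Element totals:
  C: 6
  H: 11
  N: 1
  O: 2
Molecular formula: C6H11NO2.
DoU = (2C + 2 + N − H − X) / 2 = (2·6 + 2 + 1 − 11 − 0) / 2 = 2.

2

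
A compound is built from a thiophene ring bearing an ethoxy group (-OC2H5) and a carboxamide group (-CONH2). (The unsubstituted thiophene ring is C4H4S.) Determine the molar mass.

171.21 g/mol

Atom tally by fragment:
  thiophene ring core → C:4 H:4 S:1
  (− 2 ring H displaced by substituents)
  + OC2H5 → C:2 H:5 O:1
  + CONH2 → C:1 H:2 O:1 N:1
Element totals:
  C: 7
  H: 9
  N: 1
  O: 2
  S: 1
Molecular formula: C7H9NO2S.
  M = 7(12.011) + 9(1.008) + 14.007 + 2(15.999) + 32.06
    = 84.077 + 9.072 + 14.007 + 31.998 + 32.060 = 171.214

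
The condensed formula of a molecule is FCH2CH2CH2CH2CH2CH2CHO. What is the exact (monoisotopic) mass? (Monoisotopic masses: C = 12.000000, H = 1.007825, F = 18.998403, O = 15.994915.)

132.0950

Element totals:
  C: 7
  H: 13
  F: 1
  O: 1
Molecular formula: C7H13FO.
  M = 7(12.0) + 13(1.007825) + 18.998403 + 15.994915
    = 84.000000 + 13.101725 + 18.998403 + 15.994915 = 132.095043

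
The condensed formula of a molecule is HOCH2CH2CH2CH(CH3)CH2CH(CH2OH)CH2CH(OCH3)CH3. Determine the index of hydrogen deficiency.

0

Element totals:
  C: 12
  H: 26
  O: 3
Molecular formula: C12H26O3.
DoU = (2C + 2 + N − H − X) / 2 = (2·12 + 2 + 0 − 26 − 0) / 2 = 0.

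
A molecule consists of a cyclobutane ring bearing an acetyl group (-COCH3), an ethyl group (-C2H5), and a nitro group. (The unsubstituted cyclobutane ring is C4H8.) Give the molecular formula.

C8H13NO3

Atom tally by fragment:
  cyclobutane ring core → C:4 H:8
  (− 3 ring H displaced by substituents)
  + COCH3 → C:2 H:3 O:1
  + C2H5 → C:2 H:5
  + NO2 → N:1 O:2
Element totals:
  C: 8
  H: 13
  N: 1
  O: 3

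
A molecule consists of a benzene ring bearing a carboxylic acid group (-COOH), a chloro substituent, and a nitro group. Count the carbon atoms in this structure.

Atom tally by fragment:
  benzene ring core → C:6 H:6
  (− 3 ring H displaced by substituents)
  + COOH → C:1 H:1 O:2
  + Cl → Cl:1
  + NO2 → N:1 O:2
Element totals:
  C: 7
  H: 4
  Cl: 1
  N: 1
  O: 4

7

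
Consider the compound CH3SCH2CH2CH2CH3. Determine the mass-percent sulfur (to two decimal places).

Atom tally by fragment:
  CH3SCH2 → C:2 H:5 S:1
  CH2 → C:1 H:2
  CH2 → C:1 H:2
  CH3 → C:1 H:3
Element totals:
  C: 5
  H: 12
  S: 1
Molecular formula: C5H12S.
Molar mass = 104.211 g/mol.
Mass from S: 1 × 32.06 = 32.060 g/mol.
%S = 32.060 / 104.211 × 100 = 30.76%.

30.76%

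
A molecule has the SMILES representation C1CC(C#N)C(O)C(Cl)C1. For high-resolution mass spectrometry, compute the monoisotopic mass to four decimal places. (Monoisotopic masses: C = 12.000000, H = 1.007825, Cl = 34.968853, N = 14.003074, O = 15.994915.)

159.0451

Atom tally by fragment:
  cyclohexane ring core → C:6 H:12
  (− 3 ring H displaced by substituents)
  + CN → C:1 N:1
  + OH → O:1 H:1
  + Cl → Cl:1
Element totals:
  C: 7
  H: 10
  Cl: 1
  N: 1
  O: 1
Molecular formula: C7H10ClNO.
  M = 7(12.0) + 10(1.007825) + 34.968853 + 14.003074 + 15.994915
    = 84.000000 + 10.078250 + 34.968853 + 14.003074 + 15.994915 = 159.045092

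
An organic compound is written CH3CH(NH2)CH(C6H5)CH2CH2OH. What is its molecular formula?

Element totals:
  C: 11
  H: 17
  N: 1
  O: 1

C11H17NO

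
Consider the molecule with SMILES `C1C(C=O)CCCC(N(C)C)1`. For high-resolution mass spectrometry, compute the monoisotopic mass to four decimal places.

155.1310

Atom tally by fragment:
  cyclohexane ring core → C:6 H:12
  (− 2 ring H displaced by substituents)
  + CHO → C:1 H:1 O:1
  + N(CH3)2 → N:1 C:2 H:6
Element totals:
  C: 9
  H: 17
  N: 1
  O: 1
Molecular formula: C9H17NO.
  M = 9(12.0) + 17(1.007825) + 14.003074 + 15.994915
    = 108.000000 + 17.133025 + 14.003074 + 15.994915 = 155.131014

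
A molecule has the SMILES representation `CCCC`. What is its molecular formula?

C4H10

Atom tally by fragment:
  CH3 → C:1 H:3
  CH2 → C:1 H:2
  CH2 → C:1 H:2
  CH3 → C:1 H:3
Element totals:
  C: 4
  H: 10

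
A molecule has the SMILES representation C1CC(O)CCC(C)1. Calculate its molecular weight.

114.19 g/mol

Atom tally by fragment:
  cyclohexane ring core → C:6 H:12
  (− 2 ring H displaced by substituents)
  + OH → O:1 H:1
  + CH3 → C:1 H:3
Element totals:
  C: 7
  H: 14
  O: 1
Molecular formula: C7H14O.
  M = 7(12.011) + 14(1.008) + 15.999
    = 84.077 + 14.112 + 15.999 = 114.188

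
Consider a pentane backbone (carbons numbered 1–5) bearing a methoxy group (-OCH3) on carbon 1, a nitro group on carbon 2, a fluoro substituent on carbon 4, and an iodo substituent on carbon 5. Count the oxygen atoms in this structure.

3

Atom tally by fragment:
  CH3OCH2 → C:2 H:5 O:1
  CH(NO2) → C:1 H:1 N:1 O:2
  CH2 → C:1 H:2
  CH(F) → C:1 H:1 F:1
  CH2I → C:1 H:2 I:1
Element totals:
  C: 6
  H: 11
  F: 1
  I: 1
  N: 1
  O: 3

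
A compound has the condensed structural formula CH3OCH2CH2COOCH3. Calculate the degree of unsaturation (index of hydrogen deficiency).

Atom tally by fragment:
  CH3OCH2 → C:2 H:5 O:1
  CH2COOCH3 → C:3 H:5 O:2
Element totals:
  C: 5
  H: 10
  O: 3
Molecular formula: C5H10O3.
DoU = (2C + 2 + N − H − X) / 2 = (2·5 + 2 + 0 − 10 − 0) / 2 = 1.

1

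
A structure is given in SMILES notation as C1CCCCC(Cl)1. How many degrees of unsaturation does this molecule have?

1

Atom tally by fragment:
  cyclohexane ring core → C:6 H:12
  (− 1 ring H displaced by substituents)
  + Cl → Cl:1
Element totals:
  C: 6
  H: 11
  Cl: 1
Molecular formula: C6H11Cl.
DoU = (2C + 2 + N − H − X) / 2 = (2·6 + 2 + 0 − 11 − 1) / 2 = 1.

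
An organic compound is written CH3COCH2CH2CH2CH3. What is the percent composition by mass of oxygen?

Atom tally by fragment:
  CH3COCH2 → C:3 H:5 O:1
  CH2 → C:1 H:2
  CH2 → C:1 H:2
  CH3 → C:1 H:3
Element totals:
  C: 6
  H: 12
  O: 1
Molecular formula: C6H12O.
Molar mass = 100.161 g/mol.
Mass from O: 1 × 15.999 = 15.999 g/mol.
%O = 15.999 / 100.161 × 100 = 15.97%.

15.97%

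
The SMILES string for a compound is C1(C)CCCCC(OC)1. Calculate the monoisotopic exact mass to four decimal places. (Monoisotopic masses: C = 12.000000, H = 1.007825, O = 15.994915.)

128.1201

Atom tally by fragment:
  cyclohexane ring core → C:6 H:12
  (− 2 ring H displaced by substituents)
  + CH3 → C:1 H:3
  + OCH3 → C:1 H:3 O:1
Element totals:
  C: 8
  H: 16
  O: 1
Molecular formula: C8H16O.
  M = 8(12.0) + 16(1.007825) + 15.994915
    = 96.000000 + 16.125200 + 15.994915 = 128.120115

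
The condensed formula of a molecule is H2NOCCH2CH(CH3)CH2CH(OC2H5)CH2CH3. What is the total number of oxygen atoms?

2

Atom tally by fragment:
  H2NOCCH2 → C:2 H:4 O:1 N:1
  CH(CH3) → C:2 H:4
  CH2 → C:1 H:2
  CH(OC2H5) → C:3 H:6 O:1
  CH2 → C:1 H:2
  CH3 → C:1 H:3
Element totals:
  C: 10
  H: 21
  N: 1
  O: 2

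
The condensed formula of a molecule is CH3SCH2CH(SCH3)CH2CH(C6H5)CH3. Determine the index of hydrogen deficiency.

Element totals:
  C: 13
  H: 20
  S: 2
Molecular formula: C13H20S2.
DoU = (2C + 2 + N − H − X) / 2 = (2·13 + 2 + 0 − 20 − 0) / 2 = 4.

4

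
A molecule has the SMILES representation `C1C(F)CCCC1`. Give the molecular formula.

C6H11F

Atom tally by fragment:
  cyclohexane ring core → C:6 H:12
  (− 1 ring H displaced by substituents)
  + F → F:1
Element totals:
  C: 6
  H: 11
  F: 1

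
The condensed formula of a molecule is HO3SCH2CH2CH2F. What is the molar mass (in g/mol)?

142.14 g/mol

Atom tally by fragment:
  HO3SCH2 → C:1 H:3 S:1 O:3
  CH2 → C:1 H:2
  CH2F → C:1 H:2 F:1
Element totals:
  C: 3
  H: 7
  F: 1
  O: 3
  S: 1
Molecular formula: C3H7FO3S.
  M = 3(12.011) + 7(1.008) + 18.998 + 3(15.999) + 32.06
    = 36.033 + 7.056 + 18.998 + 47.997 + 32.060 = 142.144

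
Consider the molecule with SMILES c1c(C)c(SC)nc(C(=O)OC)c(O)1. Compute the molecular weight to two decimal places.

Atom tally by fragment:
  pyridine ring core → C:5 H:5 N:1
  (− 4 ring H displaced by substituents)
  + CH3 → C:1 H:3
  + SCH3 → C:1 H:3 S:1
  + COOCH3 → C:2 H:3 O:2
  + OH → O:1 H:1
Element totals:
  C: 9
  H: 11
  N: 1
  O: 3
  S: 1
Molecular formula: C9H11NO3S.
  M = 9(12.011) + 11(1.008) + 14.007 + 3(15.999) + 32.06
    = 108.099 + 11.088 + 14.007 + 47.997 + 32.060 = 213.251

213.25 g/mol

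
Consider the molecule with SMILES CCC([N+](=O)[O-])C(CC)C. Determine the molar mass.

145.20 g/mol

Atom tally by fragment:
  CH3 → C:1 H:3
  CH2 → C:1 H:2
  CH(NO2) → C:1 H:1 N:1 O:2
  CH(C2H5) → C:3 H:6
  CH3 → C:1 H:3
Element totals:
  C: 7
  H: 15
  N: 1
  O: 2
Molecular formula: C7H15NO2.
  M = 7(12.011) + 15(1.008) + 14.007 + 2(15.999)
    = 84.077 + 15.120 + 14.007 + 31.998 = 145.202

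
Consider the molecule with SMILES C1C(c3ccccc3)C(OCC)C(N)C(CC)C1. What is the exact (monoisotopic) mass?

Atom tally by fragment:
  cyclohexane ring core → C:6 H:12
  (− 4 ring H displaced by substituents)
  + C6H5 → C:6 H:5
  + OC2H5 → C:2 H:5 O:1
  + NH2 → N:1 H:2
  + C2H5 → C:2 H:5
Element totals:
  C: 16
  H: 25
  N: 1
  O: 1
Molecular formula: C16H25NO.
  M = 16(12.0) + 25(1.007825) + 14.003074 + 15.994915
    = 192.000000 + 25.195625 + 14.003074 + 15.994915 = 247.193614

247.1936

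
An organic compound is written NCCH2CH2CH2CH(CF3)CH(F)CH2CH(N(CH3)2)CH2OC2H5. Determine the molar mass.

Atom tally by fragment:
  NCCH2 → C:2 H:2 N:1
  CH2 → C:1 H:2
  CH2 → C:1 H:2
  CH(CF3) → C:2 H:1 F:3
  CH(F) → C:1 H:1 F:1
  CH2 → C:1 H:2
  CH(N(CH3)2) → C:3 H:7 N:1
  CH2OC2H5 → C:3 H:7 O:1
Element totals:
  C: 14
  H: 24
  F: 4
  N: 2
  O: 1
Molecular formula: C14H24F4N2O.
  M = 14(12.011) + 24(1.008) + 4(18.998) + 2(14.007) + 15.999
    = 168.154 + 24.192 + 75.992 + 28.014 + 15.999 = 312.351

312.35 g/mol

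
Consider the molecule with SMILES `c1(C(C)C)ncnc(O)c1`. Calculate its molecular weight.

138.17 g/mol

Atom tally by fragment:
  pyrimidine ring core → C:4 H:4 N:2
  (− 2 ring H displaced by substituents)
  + CH(CH3)2 → C:3 H:7
  + OH → O:1 H:1
Element totals:
  C: 7
  H: 10
  N: 2
  O: 1
Molecular formula: C7H10N2O.
  M = 7(12.011) + 10(1.008) + 2(14.007) + 15.999
    = 84.077 + 10.080 + 28.014 + 15.999 = 138.170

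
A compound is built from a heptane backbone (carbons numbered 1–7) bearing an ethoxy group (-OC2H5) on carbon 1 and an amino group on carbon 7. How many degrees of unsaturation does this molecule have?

0

Atom tally by fragment:
  C2H5OCH2 → C:3 H:7 O:1
  CH2 → C:1 H:2
  CH2 → C:1 H:2
  CH2 → C:1 H:2
  CH2 → C:1 H:2
  CH2 → C:1 H:2
  CH2NH2 → C:1 H:4 N:1
Element totals:
  C: 9
  H: 21
  N: 1
  O: 1
Molecular formula: C9H21NO.
DoU = (2C + 2 + N − H − X) / 2 = (2·9 + 2 + 1 − 21 − 0) / 2 = 0.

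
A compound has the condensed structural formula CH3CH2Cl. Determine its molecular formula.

C2H5Cl

Atom tally by fragment:
  CH3 → C:1 H:3
  CH2Cl → C:1 H:2 Cl:1
Element totals:
  C: 2
  H: 5
  Cl: 1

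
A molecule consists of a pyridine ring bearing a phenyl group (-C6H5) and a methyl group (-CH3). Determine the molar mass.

Atom tally by fragment:
  pyridine ring core → C:5 H:5 N:1
  (− 2 ring H displaced by substituents)
  + C6H5 → C:6 H:5
  + CH3 → C:1 H:3
Element totals:
  C: 12
  H: 11
  N: 1
Molecular formula: C12H11N.
  M = 12(12.011) + 11(1.008) + 14.007
    = 144.132 + 11.088 + 14.007 = 169.227

169.23 g/mol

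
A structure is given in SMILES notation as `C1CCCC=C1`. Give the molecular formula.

Atom tally by fragment:
  cyclohexene ring core → C:6 H:10
Element totals:
  C: 6
  H: 10

C6H10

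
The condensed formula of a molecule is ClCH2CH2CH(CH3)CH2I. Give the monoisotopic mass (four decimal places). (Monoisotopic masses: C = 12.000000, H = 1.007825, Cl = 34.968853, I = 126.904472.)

Atom tally by fragment:
  ClCH2 → C:1 H:2 Cl:1
  CH2 → C:1 H:2
  CH(CH3) → C:2 H:4
  CH2I → C:1 H:2 I:1
Element totals:
  C: 5
  H: 10
  Cl: 1
  I: 1
Molecular formula: C5H10ClI.
  M = 5(12.0) + 10(1.007825) + 34.968853 + 126.904472
    = 60.000000 + 10.078250 + 34.968853 + 126.904472 = 231.951575

231.9516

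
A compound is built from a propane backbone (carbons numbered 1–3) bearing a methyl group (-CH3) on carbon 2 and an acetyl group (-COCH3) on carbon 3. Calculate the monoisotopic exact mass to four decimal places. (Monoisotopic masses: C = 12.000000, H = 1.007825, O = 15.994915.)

100.0888

Atom tally by fragment:
  CH3 → C:1 H:3
  CH(CH3) → C:2 H:4
  CH2COCH3 → C:3 H:5 O:1
Element totals:
  C: 6
  H: 12
  O: 1
Molecular formula: C6H12O.
  M = 6(12.0) + 12(1.007825) + 15.994915
    = 72.000000 + 12.093900 + 15.994915 = 100.088815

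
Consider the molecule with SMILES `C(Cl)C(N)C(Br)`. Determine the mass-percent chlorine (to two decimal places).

20.56%

Atom tally by fragment:
  ClCH2 → C:1 H:2 Cl:1
  CH(NH2) → C:1 H:3 N:1
  CH2Br → C:1 H:2 Br:1
Element totals:
  C: 3
  H: 7
  Br: 1
  Cl: 1
  N: 1
Molecular formula: C3H7BrClN.
Molar mass = 172.450 g/mol.
Mass from Cl: 1 × 35.45 = 35.450 g/mol.
%Cl = 35.450 / 172.450 × 100 = 20.56%.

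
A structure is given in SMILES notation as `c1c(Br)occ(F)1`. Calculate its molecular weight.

164.96 g/mol

Atom tally by fragment:
  furan ring core → C:4 H:4 O:1
  (− 2 ring H displaced by substituents)
  + Br → Br:1
  + F → F:1
Element totals:
  C: 4
  H: 2
  Br: 1
  F: 1
  O: 1
Molecular formula: C4H2BrFO.
  M = 4(12.011) + 2(1.008) + 79.904 + 18.998 + 15.999
    = 48.044 + 2.016 + 79.904 + 18.998 + 15.999 = 164.961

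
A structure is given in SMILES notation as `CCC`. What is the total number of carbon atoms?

Atom tally by fragment:
  CH3 → C:1 H:3
  CH2 → C:1 H:2
  CH3 → C:1 H:3
Element totals:
  C: 3
  H: 8

3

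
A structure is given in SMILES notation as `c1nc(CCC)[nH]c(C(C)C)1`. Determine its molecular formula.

C9H16N2

Atom tally by fragment:
  imidazole ring core → C:3 H:4 N:2
  (− 2 ring H displaced by substituents)
  + CH2CH2CH3 → C:3 H:7
  + CH(CH3)2 → C:3 H:7
Element totals:
  C: 9
  H: 16
  N: 2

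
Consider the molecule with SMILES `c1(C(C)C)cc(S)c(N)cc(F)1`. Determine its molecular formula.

C9H12FNS

Atom tally by fragment:
  benzene ring core → C:6 H:6
  (− 4 ring H displaced by substituents)
  + CH(CH3)2 → C:3 H:7
  + SH → S:1 H:1
  + NH2 → N:1 H:2
  + F → F:1
Element totals:
  C: 9
  H: 12
  F: 1
  N: 1
  S: 1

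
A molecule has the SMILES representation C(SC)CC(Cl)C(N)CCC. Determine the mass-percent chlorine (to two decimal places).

18.11%

Atom tally by fragment:
  CH3SCH2 → C:2 H:5 S:1
  CH2 → C:1 H:2
  CH(Cl) → C:1 H:1 Cl:1
  CH(NH2) → C:1 H:3 N:1
  CH2 → C:1 H:2
  CH2 → C:1 H:2
  CH3 → C:1 H:3
Element totals:
  C: 8
  H: 18
  Cl: 1
  N: 1
  S: 1
Molecular formula: C8H18ClNS.
Molar mass = 195.749 g/mol.
Mass from Cl: 1 × 35.45 = 35.450 g/mol.
%Cl = 35.450 / 195.749 × 100 = 18.11%.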